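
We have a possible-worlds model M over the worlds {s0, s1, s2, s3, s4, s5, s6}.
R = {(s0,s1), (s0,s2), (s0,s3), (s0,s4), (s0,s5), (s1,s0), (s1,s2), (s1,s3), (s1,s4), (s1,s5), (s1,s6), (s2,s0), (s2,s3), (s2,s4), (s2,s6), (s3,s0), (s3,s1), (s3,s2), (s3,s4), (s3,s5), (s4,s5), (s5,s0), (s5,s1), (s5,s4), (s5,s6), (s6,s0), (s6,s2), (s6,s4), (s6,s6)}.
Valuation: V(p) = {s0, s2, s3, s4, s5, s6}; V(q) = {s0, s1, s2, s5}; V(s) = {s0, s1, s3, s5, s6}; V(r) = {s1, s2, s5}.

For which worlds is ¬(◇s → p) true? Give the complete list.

s1

Let φ = ¬(◇s → p). Evaluate φ at each world:
  s0 (successors {s1, s2, s3, s4, s5}): φ is false.
  s1 (successors {s0, s2, s3, s4, s5, s6}): φ is true.
  s2 (successors {s0, s3, s4, s6}): φ is false.
  s3 (successors {s0, s1, s2, s4, s5}): φ is false.
  s4 (successors {s5}): φ is false.
  s5 (successors {s0, s1, s4, s6}): φ is false.
  s6 (successors {s0, s2, s4, s6}): φ is false.
For instance, at s3:
  At s3: ◇s → p is true, so ¬(◇s → p) is false.
    At s3: ◇s is true, p is true, so ◇s → p is true.
      At s3: ◇s requires s at some successor in {s0, s1, s2, s4, s5}.
        s holds at s0, so ◇s is true at s3.
Satisfying worlds: {s1}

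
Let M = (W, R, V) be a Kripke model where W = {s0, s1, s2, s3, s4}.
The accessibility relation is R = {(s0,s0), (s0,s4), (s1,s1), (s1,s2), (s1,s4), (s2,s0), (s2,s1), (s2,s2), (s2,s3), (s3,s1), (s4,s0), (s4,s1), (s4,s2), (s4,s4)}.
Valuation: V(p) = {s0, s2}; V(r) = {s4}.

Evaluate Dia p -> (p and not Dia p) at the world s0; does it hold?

No

At s0: Dia p is true, p and not Dia p is false, so Dia p -> (p and not Dia p) is false.
  At s0: Dia p requires p at some successor in {s0, s4}.
    p holds at s0, so Dia p is true at s0.
  At s0: p is true, not Dia p is false, so p and not Dia p is false.
    At s0: Dia p is true, so not Dia p is false.
      At s0: Dia p requires p at some successor in {s0, s4}.
        p holds at s0, so Dia p is true at s0.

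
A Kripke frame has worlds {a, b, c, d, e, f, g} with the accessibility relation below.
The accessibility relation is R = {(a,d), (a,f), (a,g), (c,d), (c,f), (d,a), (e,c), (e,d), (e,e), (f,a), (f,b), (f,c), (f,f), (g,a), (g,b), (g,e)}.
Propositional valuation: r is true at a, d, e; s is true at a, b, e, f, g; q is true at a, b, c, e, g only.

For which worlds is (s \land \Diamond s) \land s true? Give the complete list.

Recall that \Diamond ψ holds at a world iff ψ holds at some accessible world.
Let φ = (s \land \Diamond s) \land s. Evaluate φ at each world:
  a (successors {d, f, g}): φ is true.
  b (successors ∅): φ is false.
  c (successors {d, f}): φ is false.
  d (successors {a}): φ is false.
  e (successors {c, d, e}): φ is true.
  f (successors {a, b, c, f}): φ is true.
  g (successors {a, b, e}): φ is true.
For instance, at e:
  At e: s \land \Diamond s is true, s is true, so (s \land \Diamond s) \land s is true.
    At e: s is true, \Diamond s is true, so s \land \Diamond s is true.
      At e: \Diamond s requires s at some successor in {c, d, e}.
        s holds at e, so \Diamond s is true at e.
Satisfying worlds: {a, e, f, g}

a, e, f, g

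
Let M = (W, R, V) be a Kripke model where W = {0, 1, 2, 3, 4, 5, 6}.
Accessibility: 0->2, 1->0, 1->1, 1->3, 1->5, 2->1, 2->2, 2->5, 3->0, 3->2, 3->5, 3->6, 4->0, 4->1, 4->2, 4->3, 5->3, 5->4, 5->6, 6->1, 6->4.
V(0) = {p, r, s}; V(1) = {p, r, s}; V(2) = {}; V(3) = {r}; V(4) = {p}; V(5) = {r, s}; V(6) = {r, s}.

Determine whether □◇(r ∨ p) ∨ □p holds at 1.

Recall that □ψ holds at a world iff ψ holds at every accessible world, and ◇ψ holds iff ψ holds at some accessible world.
At 1: □◇(r ∨ p) is false, □p is false, so □◇(r ∨ p) ∨ □p is false.
  At 1: □◇(r ∨ p) requires ◇(r ∨ p) at every successor {0, 1, 3, 5}.
    ◇(r ∨ p) fails at 0, so □◇(r ∨ p) is false at 1.
      At 0: ◇(r ∨ p) requires r ∨ p at some successor in {2}.
        At 2: r ∨ p is false.
      So ◇(r ∨ p) is false at 0.
  At 1: □p requires p at every successor {0, 1, 3, 5}.
    p fails at 3, so □p is false at 1.

No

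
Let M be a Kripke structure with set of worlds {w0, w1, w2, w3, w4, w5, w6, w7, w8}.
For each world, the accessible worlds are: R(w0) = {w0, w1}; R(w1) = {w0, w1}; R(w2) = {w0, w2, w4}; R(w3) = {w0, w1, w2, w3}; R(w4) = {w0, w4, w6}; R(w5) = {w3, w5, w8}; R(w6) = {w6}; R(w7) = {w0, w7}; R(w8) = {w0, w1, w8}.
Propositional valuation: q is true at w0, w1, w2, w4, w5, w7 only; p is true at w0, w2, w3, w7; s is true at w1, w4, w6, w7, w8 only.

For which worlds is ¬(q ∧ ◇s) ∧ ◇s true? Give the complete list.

Let φ = ¬(q ∧ ◇s) ∧ ◇s. Evaluate φ at each world:
  w0 (successors {w0, w1}): φ is false.
  w1 (successors {w0, w1}): φ is false.
  w2 (successors {w0, w2, w4}): φ is false.
  w3 (successors {w0, w1, w2, w3}): φ is true.
  w4 (successors {w0, w4, w6}): φ is false.
  w5 (successors {w3, w5, w8}): φ is false.
  w6 (successors {w6}): φ is true.
  w7 (successors {w0, w7}): φ is false.
  w8 (successors {w0, w1, w8}): φ is true.
For instance, at w1:
  At w1: ¬(q ∧ ◇s) is false, ◇s is true, so ¬(q ∧ ◇s) ∧ ◇s is false.
    At w1: q ∧ ◇s is true, so ¬(q ∧ ◇s) is false.
      At w1: q is true, ◇s is true, so q ∧ ◇s is true.
    At w1: ◇s requires s at some successor in {w0, w1}.
      s holds at w1, so ◇s is true at w1.
Satisfying worlds: {w3, w6, w8}

w3, w6, w8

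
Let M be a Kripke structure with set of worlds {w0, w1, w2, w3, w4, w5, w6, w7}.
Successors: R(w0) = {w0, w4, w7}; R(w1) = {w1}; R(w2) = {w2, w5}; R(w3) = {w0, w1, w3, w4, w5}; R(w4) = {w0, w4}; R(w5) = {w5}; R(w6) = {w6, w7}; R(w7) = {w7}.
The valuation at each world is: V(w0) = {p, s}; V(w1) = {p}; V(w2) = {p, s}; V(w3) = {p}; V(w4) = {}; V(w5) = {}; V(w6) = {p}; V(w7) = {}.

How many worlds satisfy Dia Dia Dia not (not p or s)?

3

Recall that Dia ψ holds at a world iff ψ holds at some accessible world.
Let φ = Dia Dia Dia not (not p or s). Evaluate φ at each world:
  w0 (successors {w0, w4, w7}): φ is false.
  w1 (successors {w1}): φ is true.
  w2 (successors {w2, w5}): φ is false.
  w3 (successors {w0, w1, w3, w4, w5}): φ is true.
  w4 (successors {w0, w4}): φ is false.
  w5 (successors {w5}): φ is false.
  w6 (successors {w6, w7}): φ is true.
  w7 (successors {w7}): φ is false.
For instance, at w5:
  At w5: Dia Dia Dia not (not p or s) requires Dia Dia not (not p or s) at some successor in {w5}.
    At w5: Dia Dia not (not p or s) is false.
  So Dia Dia Dia not (not p or s) is false at w5.
Satisfying worlds: {w1, w3, w6}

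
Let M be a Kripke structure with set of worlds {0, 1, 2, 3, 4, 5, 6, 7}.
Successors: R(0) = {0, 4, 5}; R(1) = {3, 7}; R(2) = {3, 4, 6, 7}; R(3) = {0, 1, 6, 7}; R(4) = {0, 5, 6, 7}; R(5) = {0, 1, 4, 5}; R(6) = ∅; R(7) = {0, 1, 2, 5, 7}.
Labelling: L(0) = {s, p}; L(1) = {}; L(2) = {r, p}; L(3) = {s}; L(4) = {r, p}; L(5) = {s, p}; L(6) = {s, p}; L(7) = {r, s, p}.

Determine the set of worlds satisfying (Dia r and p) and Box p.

Let φ = (Dia r and p) and Box p. Evaluate φ at each world:
  0 (successors {0, 4, 5}): φ is true.
  1 (successors {3, 7}): φ is false.
  2 (successors {3, 4, 6, 7}): φ is false.
  3 (successors {0, 1, 6, 7}): φ is false.
  4 (successors {0, 5, 6, 7}): φ is true.
  5 (successors {0, 1, 4, 5}): φ is false.
  6 (successors ∅): φ is false.
  7 (successors {0, 1, 2, 5, 7}): φ is false.
For instance, at 3:
  At 3: Dia r and p is false, Box p is false, so (Dia r and p) and Box p is false.
    At 3: Dia r is true, p is false, so Dia r and p is false.
      At 3: Dia r requires r at some successor in {0, 1, 6, 7}.
        r holds at 7, so Dia r is true at 3.
    At 3: Box p requires p at every successor {0, 1, 6, 7}.
      p fails at 1, so Box p is false at 3.
Satisfying worlds: {0, 4}

0, 4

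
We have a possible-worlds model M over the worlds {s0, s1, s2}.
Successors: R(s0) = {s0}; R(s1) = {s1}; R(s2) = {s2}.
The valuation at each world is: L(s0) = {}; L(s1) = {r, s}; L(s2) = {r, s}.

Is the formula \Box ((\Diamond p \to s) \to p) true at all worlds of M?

No

Let φ = \Box ((\Diamond p \to s) \to p). Evaluate φ at each world:
  s0 (successors {s0}): φ is false.
  s1 (successors {s1}): φ is false.
  s2 (successors {s2}): φ is false.
Detail at s0 (counterexample):
  At s0: \Box ((\Diamond p \to s) \to p) requires (\Diamond p \to s) \to p at every successor {s0}.
    (\Diamond p \to s) \to p fails at s0, so \Box ((\Diamond p \to s) \to p) is false at s0.
      At s0: \Diamond p \to s is true, p is false, so (\Diamond p \to s) \to p is false.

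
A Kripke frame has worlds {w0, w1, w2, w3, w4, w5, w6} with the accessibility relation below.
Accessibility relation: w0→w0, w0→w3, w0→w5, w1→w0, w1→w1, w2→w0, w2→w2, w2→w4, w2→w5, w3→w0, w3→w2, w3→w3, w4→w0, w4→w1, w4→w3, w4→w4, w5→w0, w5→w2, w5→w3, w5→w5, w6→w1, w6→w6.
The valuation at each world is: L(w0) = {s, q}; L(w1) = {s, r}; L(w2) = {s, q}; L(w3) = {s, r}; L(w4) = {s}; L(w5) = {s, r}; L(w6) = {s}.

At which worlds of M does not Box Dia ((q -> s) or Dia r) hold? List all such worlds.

none

Let φ = not Box Dia ((q -> s) or Dia r). Evaluate φ at each world:
  w0 (successors {w0, w3, w5}): φ is false.
  w1 (successors {w0, w1}): φ is false.
  w2 (successors {w0, w2, w4, w5}): φ is false.
  w3 (successors {w0, w2, w3}): φ is false.
  w4 (successors {w0, w1, w3, w4}): φ is false.
  w5 (successors {w0, w2, w3, w5}): φ is false.
  w6 (successors {w1, w6}): φ is false.
For instance, at w5:
  At w5: Box Dia ((q -> s) or Dia r) is true, so not Box Dia ((q -> s) or Dia r) is false.
    At w5: Box Dia ((q -> s) or Dia r) requires Dia ((q -> s) or Dia r) at every successor {w0, w2, w3, w5}.
      At w0: Dia ((q -> s) or Dia r) is true.
      At w2: Dia ((q -> s) or Dia r) is true.
      At w3: Dia ((q -> s) or Dia r) is true.
      At w5: Dia ((q -> s) or Dia r) is true.
    So Box Dia ((q -> s) or Dia r) is true at w5.
Satisfying worlds: none.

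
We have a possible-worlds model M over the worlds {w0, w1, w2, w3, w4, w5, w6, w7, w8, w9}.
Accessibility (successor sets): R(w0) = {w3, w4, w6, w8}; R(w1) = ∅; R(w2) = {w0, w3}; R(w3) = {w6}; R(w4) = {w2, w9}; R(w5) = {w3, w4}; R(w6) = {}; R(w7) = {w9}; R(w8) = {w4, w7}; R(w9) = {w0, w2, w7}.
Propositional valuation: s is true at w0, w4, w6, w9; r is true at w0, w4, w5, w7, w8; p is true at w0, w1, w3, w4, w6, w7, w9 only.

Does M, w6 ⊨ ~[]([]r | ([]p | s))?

No

At w6: []([]r | ([]p | s)) is true, so ~[]([]r | ([]p | s)) is false.
  At w6: no accessible worlds, so []([]r | ([]p | s)) holds vacuously.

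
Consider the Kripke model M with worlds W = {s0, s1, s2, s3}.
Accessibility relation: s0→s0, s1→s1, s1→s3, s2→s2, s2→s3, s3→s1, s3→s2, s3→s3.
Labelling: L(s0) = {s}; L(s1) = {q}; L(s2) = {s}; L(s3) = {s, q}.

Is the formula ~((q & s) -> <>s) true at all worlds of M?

No

Recall that <>ψ holds at a world iff ψ holds at some accessible world.
Let φ = ~((q & s) -> <>s). Evaluate φ at each world:
  s0 (successors {s0}): φ is false.
  s1 (successors {s1, s3}): φ is false.
  s2 (successors {s2, s3}): φ is false.
  s3 (successors {s1, s2, s3}): φ is false.
Detail at s0 (counterexample):
  At s0: (q & s) -> <>s is true, so ~((q & s) -> <>s) is false.
    At s0: q & s is false, <>s is true, so (q & s) -> <>s is true.
      At s0: <>s requires s at some successor in {s0}.
        s holds at s0, so <>s is true at s0.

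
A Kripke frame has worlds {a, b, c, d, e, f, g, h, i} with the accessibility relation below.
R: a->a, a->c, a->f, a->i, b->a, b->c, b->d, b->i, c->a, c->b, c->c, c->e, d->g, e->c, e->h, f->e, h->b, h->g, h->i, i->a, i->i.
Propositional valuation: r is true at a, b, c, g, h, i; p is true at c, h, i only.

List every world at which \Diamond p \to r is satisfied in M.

a, b, c, d, f, g, h, i

Let φ = \Diamond p \to r. Evaluate φ at each world:
  a (successors {a, c, f, i}): φ is true.
  b (successors {a, c, d, i}): φ is true.
  c (successors {a, b, c, e}): φ is true.
  d (successors {g}): φ is true.
  e (successors {c, h}): φ is false.
  f (successors {e}): φ is true.
  g (successors ∅): φ is true.
  h (successors {b, g, i}): φ is true.
  i (successors {a, i}): φ is true.
For instance, at h:
  At h: \Diamond p is true, r is true, so \Diamond p \to r is true.
    At h: \Diamond p requires p at some successor in {b, g, i}.
      p holds at i, so \Diamond p is true at h.
Satisfying worlds: {a, b, c, d, f, g, h, i}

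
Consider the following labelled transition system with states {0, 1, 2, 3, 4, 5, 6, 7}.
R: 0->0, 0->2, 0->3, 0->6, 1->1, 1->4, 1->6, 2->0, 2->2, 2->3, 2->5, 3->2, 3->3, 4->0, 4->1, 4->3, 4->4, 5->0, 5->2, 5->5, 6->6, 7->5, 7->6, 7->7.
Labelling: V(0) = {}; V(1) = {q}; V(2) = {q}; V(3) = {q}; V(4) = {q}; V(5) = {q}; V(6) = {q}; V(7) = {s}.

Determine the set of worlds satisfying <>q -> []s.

Recall that []ψ holds at a world iff ψ holds at every accessible world, and <>ψ holds iff ψ holds at some accessible world.
Let φ = <>q -> []s. Evaluate φ at each world:
  0 (successors {0, 2, 3, 6}): φ is false.
  1 (successors {1, 4, 6}): φ is false.
  2 (successors {0, 2, 3, 5}): φ is false.
  3 (successors {2, 3}): φ is false.
  4 (successors {0, 1, 3, 4}): φ is false.
  5 (successors {0, 2, 5}): φ is false.
  6 (successors {6}): φ is false.
  7 (successors {5, 6, 7}): φ is false.
For instance, at 5:
  At 5: <>q is true, []s is false, so <>q -> []s is false.
    At 5: <>q requires q at some successor in {0, 2, 5}.
      q holds at 2, so <>q is true at 5.
    At 5: []s requires s at every successor {0, 2, 5}.
      s fails at 0, so []s is false at 5.
Satisfying worlds: none.

none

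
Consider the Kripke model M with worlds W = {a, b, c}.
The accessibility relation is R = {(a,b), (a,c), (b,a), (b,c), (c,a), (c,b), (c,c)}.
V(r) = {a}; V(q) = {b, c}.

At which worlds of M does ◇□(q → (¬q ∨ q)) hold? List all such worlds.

a, b, c

Let φ = ◇□(q → (¬q ∨ q)). Evaluate φ at each world:
  a (successors {b, c}): φ is true.
  b (successors {a, c}): φ is true.
  c (successors {a, b, c}): φ is true.
For instance, at a:
  At a: ◇□(q → (¬q ∨ q)) requires □(q → (¬q ∨ q)) at some successor in {b, c}.
    □(q → (¬q ∨ q)) holds at b, so ◇□(q → (¬q ∨ q)) is true at a.
      At b: □(q → (¬q ∨ q)) requires q → (¬q ∨ q) at every successor {a, c}.
        At a: q → (¬q ∨ q) is true.
        At c: q → (¬q ∨ q) is true.
      So □(q → (¬q ∨ q)) is true at b.
Satisfying worlds: {a, b, c}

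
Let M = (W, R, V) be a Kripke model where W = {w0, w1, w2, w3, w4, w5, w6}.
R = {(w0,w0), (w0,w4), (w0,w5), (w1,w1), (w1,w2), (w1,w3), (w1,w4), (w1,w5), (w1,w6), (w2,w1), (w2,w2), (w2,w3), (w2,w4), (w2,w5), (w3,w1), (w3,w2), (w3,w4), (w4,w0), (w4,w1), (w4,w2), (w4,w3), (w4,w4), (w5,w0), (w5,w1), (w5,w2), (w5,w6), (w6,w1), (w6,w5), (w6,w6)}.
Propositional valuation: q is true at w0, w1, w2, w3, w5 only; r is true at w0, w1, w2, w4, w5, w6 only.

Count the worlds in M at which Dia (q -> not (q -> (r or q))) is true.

7

Let φ = Dia (q -> not (q -> (r or q))). Evaluate φ at each world:
  w0 (successors {w0, w4, w5}): φ is true.
  w1 (successors {w1, w2, w3, w4, w5, w6}): φ is true.
  w2 (successors {w1, w2, w3, w4, w5}): φ is true.
  w3 (successors {w1, w2, w4}): φ is true.
  w4 (successors {w0, w1, w2, w3, w4}): φ is true.
  w5 (successors {w0, w1, w2, w6}): φ is true.
  w6 (successors {w1, w5, w6}): φ is true.
For instance, at w1:
  At w1: Dia (q -> not (q -> (r or q))) requires q -> not (q -> (r or q)) at some successor in {w1, w2, w3, w4, w5, w6}.
    q -> not (q -> (r or q)) holds at w4, so Dia (q -> not (q -> (r or q))) is true at w1.
Satisfying worlds: {w0, w1, w2, w3, w4, w5, w6}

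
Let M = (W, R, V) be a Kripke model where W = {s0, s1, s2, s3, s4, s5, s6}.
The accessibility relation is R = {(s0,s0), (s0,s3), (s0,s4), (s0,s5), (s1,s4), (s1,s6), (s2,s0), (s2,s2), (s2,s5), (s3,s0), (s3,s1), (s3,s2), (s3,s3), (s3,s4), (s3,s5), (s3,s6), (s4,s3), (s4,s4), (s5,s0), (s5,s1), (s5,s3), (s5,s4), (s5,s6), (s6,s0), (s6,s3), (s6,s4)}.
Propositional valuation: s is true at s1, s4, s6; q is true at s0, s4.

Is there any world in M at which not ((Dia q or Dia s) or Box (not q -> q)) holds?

No

Let φ = not ((Dia q or Dia s) or Box (not q -> q)). Evaluate φ at each world:
  s0 (successors {s0, s3, s4, s5}): φ is false.
  s1 (successors {s4, s6}): φ is false.
  s2 (successors {s0, s2, s5}): φ is false.
  s3 (successors {s0, s1, s2, s3, s4, s5, s6}): φ is false.
  s4 (successors {s3, s4}): φ is false.
  s5 (successors {s0, s1, s3, s4, s6}): φ is false.
  s6 (successors {s0, s3, s4}): φ is false.
For instance, at s6:
  At s6: (Dia q or Dia s) or Box (not q -> q) is true, so not ((Dia q or Dia s) or Box (not q -> q)) is false.
    At s6: Dia q or Dia s is true, Box (not q -> q) is false, so (Dia q or Dia s) or Box (not q -> q) is true.
      At s6: Dia q is true, Dia s is true, so Dia q or Dia s is true.
      At s6: Box (not q -> q) requires not q -> q at every successor {s0, s3, s4}.
        not q -> q fails at s3, so Box (not q -> q) is false at s6.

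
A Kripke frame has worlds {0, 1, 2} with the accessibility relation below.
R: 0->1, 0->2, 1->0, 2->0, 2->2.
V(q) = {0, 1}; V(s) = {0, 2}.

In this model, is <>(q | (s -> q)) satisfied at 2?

Yes

At 2: <>(q | (s -> q)) requires q | (s -> q) at some successor in {0, 2}.
  q | (s -> q) holds at 0, so <>(q | (s -> q)) is true at 2.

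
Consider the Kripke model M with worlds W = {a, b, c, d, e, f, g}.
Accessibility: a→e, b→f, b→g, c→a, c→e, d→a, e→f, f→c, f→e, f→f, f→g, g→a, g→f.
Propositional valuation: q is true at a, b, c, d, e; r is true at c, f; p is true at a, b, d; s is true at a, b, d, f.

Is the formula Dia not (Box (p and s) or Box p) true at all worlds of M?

Yes

Let φ = Dia not (Box (p and s) or Box p). Evaluate φ at each world:
  a (successors {e}): φ is true.
  b (successors {f, g}): φ is true.
  c (successors {a, e}): φ is true.
  d (successors {a}): φ is true.
  e (successors {f}): φ is true.
  f (successors {c, e, f, g}): φ is true.
  g (successors {a, f}): φ is true.
For instance, at b:
  At b: Dia not (Box (p and s) or Box p) requires not (Box (p and s) or Box p) at some successor in {f, g}.
    not (Box (p and s) or Box p) holds at f, so Dia not (Box (p and s) or Box p) is true at b.
      At f: Box (p and s) or Box p is false, so not (Box (p and s) or Box p) is true.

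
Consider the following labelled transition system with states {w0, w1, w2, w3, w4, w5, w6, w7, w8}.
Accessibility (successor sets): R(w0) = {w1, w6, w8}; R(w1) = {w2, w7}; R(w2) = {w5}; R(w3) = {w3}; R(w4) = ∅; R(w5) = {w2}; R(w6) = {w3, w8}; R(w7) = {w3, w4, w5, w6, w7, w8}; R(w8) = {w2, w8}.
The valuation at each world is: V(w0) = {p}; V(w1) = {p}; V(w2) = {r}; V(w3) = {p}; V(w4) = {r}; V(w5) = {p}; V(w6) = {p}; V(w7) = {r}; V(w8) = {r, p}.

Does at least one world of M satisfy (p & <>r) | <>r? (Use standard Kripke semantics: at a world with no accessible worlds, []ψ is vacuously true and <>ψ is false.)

Yes

Let φ = (p & <>r) | <>r. Evaluate φ at each world:
  w0 (successors {w1, w6, w8}): φ is true.
  w1 (successors {w2, w7}): φ is true.
  w2 (successors {w5}): φ is false.
  w3 (successors {w3}): φ is false.
  w4 (successors ∅): φ is false.
  w5 (successors {w2}): φ is true.
  w6 (successors {w3, w8}): φ is true.
  w7 (successors {w3, w4, w5, w6, w7, w8}): φ is true.
  w8 (successors {w2, w8}): φ is true.
Detail at w0 (witness):
  At w0: p & <>r is true, <>r is true, so (p & <>r) | <>r is true.
    At w0: p is true, <>r is true, so p & <>r is true.
      At w0: <>r requires r at some successor in {w1, w6, w8}.
        r holds at w8, so <>r is true at w0.
    At w0: <>r requires r at some successor in {w1, w6, w8}.
      r holds at w8, so <>r is true at w0.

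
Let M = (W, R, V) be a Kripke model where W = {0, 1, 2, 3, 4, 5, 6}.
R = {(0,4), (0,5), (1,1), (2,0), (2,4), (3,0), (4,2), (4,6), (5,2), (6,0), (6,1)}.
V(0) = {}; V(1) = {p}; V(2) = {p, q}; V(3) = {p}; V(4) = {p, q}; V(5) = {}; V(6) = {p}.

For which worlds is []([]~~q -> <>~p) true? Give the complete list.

1, 2, 3, 4, 5, 6

Let φ = []([]~~q -> <>~p). Evaluate φ at each world:
  0 (successors {4, 5}): φ is false.
  1 (successors {1}): φ is true.
  2 (successors {0, 4}): φ is true.
  3 (successors {0}): φ is true.
  4 (successors {2, 6}): φ is true.
  5 (successors {2}): φ is true.
  6 (successors {0, 1}): φ is true.
For instance, at 1:
  At 1: []([]~~q -> <>~p) requires []~~q -> <>~p at every successor {1}.
      At 1: []~~q is false, <>~p is false, so []~~q -> <>~p is true.
  So []([]~~q -> <>~p) is true at 1.
Satisfying worlds: {1, 2, 3, 4, 5, 6}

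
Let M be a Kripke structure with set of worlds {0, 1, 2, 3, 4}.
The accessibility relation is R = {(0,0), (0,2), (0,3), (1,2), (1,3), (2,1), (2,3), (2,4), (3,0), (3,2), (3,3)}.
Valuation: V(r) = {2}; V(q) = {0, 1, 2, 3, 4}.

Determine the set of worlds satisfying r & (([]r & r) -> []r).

2

Let φ = r & (([]r & r) -> []r). Evaluate φ at each world:
  0 (successors {0, 2, 3}): φ is false.
  1 (successors {2, 3}): φ is false.
  2 (successors {1, 3, 4}): φ is true.
  3 (successors {0, 2, 3}): φ is false.
  4 (successors ∅): φ is false.
For instance, at 3:
  At 3: r is false, ([]r & r) -> []r is true, so r & (([]r & r) -> []r) is false.
    At 3: []r & r is false, []r is false, so ([]r & r) -> []r is true.
      At 3: []r is false, r is false, so []r & r is false.
      At 3: []r requires r at every successor {0, 2, 3}.
        r fails at 0, so []r is false at 3.
Satisfying worlds: {2}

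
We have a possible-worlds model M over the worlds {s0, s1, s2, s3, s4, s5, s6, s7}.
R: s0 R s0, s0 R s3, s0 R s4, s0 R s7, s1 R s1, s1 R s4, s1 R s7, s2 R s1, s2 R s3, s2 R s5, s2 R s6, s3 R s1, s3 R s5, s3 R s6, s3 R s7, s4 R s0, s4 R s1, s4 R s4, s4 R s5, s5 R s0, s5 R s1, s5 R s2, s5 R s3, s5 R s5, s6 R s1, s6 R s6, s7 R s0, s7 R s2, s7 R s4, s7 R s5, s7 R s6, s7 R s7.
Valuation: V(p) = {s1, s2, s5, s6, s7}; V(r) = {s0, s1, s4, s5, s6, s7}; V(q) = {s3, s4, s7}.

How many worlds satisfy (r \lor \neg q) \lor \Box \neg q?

Recall that \Box ψ holds at a world iff ψ holds at every accessible world, and \Diamond ψ holds iff ψ holds at some accessible world.
Let φ = (r \lor \neg q) \lor \Box \neg q. Evaluate φ at each world:
  s0 (successors {s0, s3, s4, s7}): φ is true.
  s1 (successors {s1, s4, s7}): φ is true.
  s2 (successors {s1, s3, s5, s6}): φ is true.
  s3 (successors {s1, s5, s6, s7}): φ is false.
  s4 (successors {s0, s1, s4, s5}): φ is true.
  s5 (successors {s0, s1, s2, s3, s5}): φ is true.
  s6 (successors {s1, s6}): φ is true.
  s7 (successors {s0, s2, s4, s5, s6, s7}): φ is true.
For instance, at s0:
  At s0: r \lor \neg q is true, \Box \neg q is false, so (r \lor \neg q) \lor \Box \neg q is true.
    At s0: \Box \neg q requires \neg q at every successor {s0, s3, s4, s7}.
      \neg q fails at s3, so \Box \neg q is false at s0.
Satisfying worlds: {s0, s1, s2, s4, s5, s6, s7}

7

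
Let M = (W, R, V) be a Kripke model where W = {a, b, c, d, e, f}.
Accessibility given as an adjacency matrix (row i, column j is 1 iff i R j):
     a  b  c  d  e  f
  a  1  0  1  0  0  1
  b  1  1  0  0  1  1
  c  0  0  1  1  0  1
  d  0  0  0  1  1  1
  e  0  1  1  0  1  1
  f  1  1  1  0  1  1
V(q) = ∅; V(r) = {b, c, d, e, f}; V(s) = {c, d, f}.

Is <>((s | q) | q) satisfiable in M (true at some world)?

Let φ = <>((s | q) | q). Evaluate φ at each world:
  a (successors {a, c, f}): φ is true.
  b (successors {a, b, e, f}): φ is true.
  c (successors {c, d, f}): φ is true.
  d (successors {d, e, f}): φ is true.
  e (successors {b, c, e, f}): φ is true.
  f (successors {a, b, c, e, f}): φ is true.
Detail at a (witness):
  At a: <>((s | q) | q) requires (s | q) | q at some successor in {a, c, f}.
    (s | q) | q holds at c, so <>((s | q) | q) is true at a.

Yes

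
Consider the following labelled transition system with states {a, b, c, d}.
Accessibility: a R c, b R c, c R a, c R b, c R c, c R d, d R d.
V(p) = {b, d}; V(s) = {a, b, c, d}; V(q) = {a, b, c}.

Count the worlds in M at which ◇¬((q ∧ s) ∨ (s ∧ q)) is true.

2

Let φ = ◇¬((q ∧ s) ∨ (s ∧ q)). Evaluate φ at each world:
  a (successors {c}): φ is false.
  b (successors {c}): φ is false.
  c (successors {a, b, c, d}): φ is true.
  d (successors {d}): φ is true.
For instance, at c:
  At c: ◇¬((q ∧ s) ∨ (s ∧ q)) requires ¬((q ∧ s) ∨ (s ∧ q)) at some successor in {a, b, c, d}.
    ¬((q ∧ s) ∨ (s ∧ q)) holds at d, so ◇¬((q ∧ s) ∨ (s ∧ q)) is true at c.
Satisfying worlds: {c, d}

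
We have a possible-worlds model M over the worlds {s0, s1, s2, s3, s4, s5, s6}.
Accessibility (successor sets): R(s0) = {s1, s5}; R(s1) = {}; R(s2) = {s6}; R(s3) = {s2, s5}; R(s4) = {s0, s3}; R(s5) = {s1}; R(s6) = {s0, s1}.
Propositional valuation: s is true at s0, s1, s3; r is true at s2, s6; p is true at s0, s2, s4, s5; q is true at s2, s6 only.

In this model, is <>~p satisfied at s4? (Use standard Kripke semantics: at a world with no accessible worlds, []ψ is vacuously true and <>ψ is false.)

At s4: <>~p requires ~p at some successor in {s0, s3}.
  ~p holds at s3, so <>~p is true at s4.

Yes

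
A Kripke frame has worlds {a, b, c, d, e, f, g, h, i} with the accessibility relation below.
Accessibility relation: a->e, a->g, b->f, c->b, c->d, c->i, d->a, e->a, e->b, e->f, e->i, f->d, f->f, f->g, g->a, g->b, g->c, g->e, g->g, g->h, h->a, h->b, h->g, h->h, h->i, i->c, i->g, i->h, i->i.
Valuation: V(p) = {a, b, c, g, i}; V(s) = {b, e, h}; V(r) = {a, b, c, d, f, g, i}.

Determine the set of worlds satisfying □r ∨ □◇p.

a, b, c, d, e, f, i

Recall that □ψ holds at a world iff ψ holds at every accessible world, and ◇ψ holds iff ψ holds at some accessible world.
Let φ = □r ∨ □◇p. Evaluate φ at each world:
  a (successors {e, g}): φ is true.
  b (successors {f}): φ is true.
  c (successors {b, d, i}): φ is true.
  d (successors {a}): φ is true.
  e (successors {a, b, f, i}): φ is true.
  f (successors {d, f, g}): φ is true.
  g (successors {a, b, c, e, g, h}): φ is false.
  h (successors {a, b, g, h, i}): φ is false.
  i (successors {c, g, h, i}): φ is true.
For instance, at f:
  At f: □r is true, □◇p is true, so □r ∨ □◇p is true.
    At f: □r requires r at every successor {d, f, g}.
      At d: r is true.
      At f: r is true.
      At g: r is true.
    So □r is true at f.
    At f: □◇p requires ◇p at every successor {d, f, g}.
      At d: ◇p is true.
      At f: ◇p is true.
      At g: ◇p is true.
    So □◇p is true at f.
Satisfying worlds: {a, b, c, d, e, f, i}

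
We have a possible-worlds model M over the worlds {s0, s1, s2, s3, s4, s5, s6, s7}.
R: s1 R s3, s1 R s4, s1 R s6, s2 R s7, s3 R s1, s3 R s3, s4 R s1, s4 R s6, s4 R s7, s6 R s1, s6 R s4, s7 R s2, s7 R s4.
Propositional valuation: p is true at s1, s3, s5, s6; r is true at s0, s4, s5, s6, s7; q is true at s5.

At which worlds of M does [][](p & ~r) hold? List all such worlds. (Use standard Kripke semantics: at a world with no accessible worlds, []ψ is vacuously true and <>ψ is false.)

Let φ = [][](p & ~r). Evaluate φ at each world:
  s0 (successors ∅): φ is true.
  s1 (successors {s3, s4, s6}): φ is false.
  s2 (successors {s7}): φ is false.
  s3 (successors {s1, s3}): φ is false.
  s4 (successors {s1, s6, s7}): φ is false.
  s5 (successors ∅): φ is true.
  s6 (successors {s1, s4}): φ is false.
  s7 (successors {s2, s4}): φ is false.
For instance, at s3:
  At s3: [][](p & ~r) requires [](p & ~r) at every successor {s1, s3}.
    [](p & ~r) fails at s1, so [][](p & ~r) is false at s3.
      At s1: [](p & ~r) requires p & ~r at every successor {s3, s4, s6}.
        p & ~r fails at s4, so [](p & ~r) is false at s1.
Satisfying worlds: {s0, s5}

s0, s5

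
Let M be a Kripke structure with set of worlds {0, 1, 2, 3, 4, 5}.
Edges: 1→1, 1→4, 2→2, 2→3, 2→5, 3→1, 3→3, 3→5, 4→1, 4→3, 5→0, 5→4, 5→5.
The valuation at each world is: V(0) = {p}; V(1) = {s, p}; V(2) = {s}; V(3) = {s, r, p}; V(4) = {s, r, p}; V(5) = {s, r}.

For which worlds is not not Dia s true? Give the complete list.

1, 2, 3, 4, 5

Recall that Dia ψ holds at a world iff ψ holds at some accessible world.
Let φ = not not Dia s. Evaluate φ at each world:
  0 (successors ∅): φ is false.
  1 (successors {1, 4}): φ is true.
  2 (successors {2, 3, 5}): φ is true.
  3 (successors {1, 3, 5}): φ is true.
  4 (successors {1, 3}): φ is true.
  5 (successors {0, 4, 5}): φ is true.
For instance, at 1:
  At 1: not Dia s is false, so not not Dia s is true.
    At 1: Dia s is true, so not Dia s is false.
      At 1: Dia s requires s at some successor in {1, 4}.
        s holds at 1, so Dia s is true at 1.
Satisfying worlds: {1, 2, 3, 4, 5}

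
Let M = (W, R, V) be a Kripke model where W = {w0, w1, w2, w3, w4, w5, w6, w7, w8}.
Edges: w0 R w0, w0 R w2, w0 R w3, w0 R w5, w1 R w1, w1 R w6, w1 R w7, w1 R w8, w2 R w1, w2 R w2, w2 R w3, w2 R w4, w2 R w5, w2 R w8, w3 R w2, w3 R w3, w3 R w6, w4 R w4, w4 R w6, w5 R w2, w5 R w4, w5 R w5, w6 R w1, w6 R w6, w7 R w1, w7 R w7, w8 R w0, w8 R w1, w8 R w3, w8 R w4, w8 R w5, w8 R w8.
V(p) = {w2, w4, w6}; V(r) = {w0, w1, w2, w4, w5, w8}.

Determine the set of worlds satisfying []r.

Let φ = []r. Evaluate φ at each world:
  w0 (successors {w0, w2, w3, w5}): φ is false.
  w1 (successors {w1, w6, w7, w8}): φ is false.
  w2 (successors {w1, w2, w3, w4, w5, w8}): φ is false.
  w3 (successors {w2, w3, w6}): φ is false.
  w4 (successors {w4, w6}): φ is false.
  w5 (successors {w2, w4, w5}): φ is true.
  w6 (successors {w1, w6}): φ is false.
  w7 (successors {w1, w7}): φ is false.
  w8 (successors {w0, w1, w3, w4, w5, w8}): φ is false.
For instance, at w0:
  At w0: []r requires r at every successor {w0, w2, w3, w5}.
    r fails at w3, so []r is false at w0.
Satisfying worlds: {w5}

w5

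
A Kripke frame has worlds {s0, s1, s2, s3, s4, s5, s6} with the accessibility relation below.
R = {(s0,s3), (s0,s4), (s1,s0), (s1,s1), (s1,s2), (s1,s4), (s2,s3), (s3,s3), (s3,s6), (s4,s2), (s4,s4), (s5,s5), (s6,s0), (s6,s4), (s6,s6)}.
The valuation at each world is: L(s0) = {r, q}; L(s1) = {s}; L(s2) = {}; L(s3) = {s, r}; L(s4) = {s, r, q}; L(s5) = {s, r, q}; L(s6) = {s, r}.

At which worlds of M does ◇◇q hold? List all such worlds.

s0, s1, s3, s4, s5, s6

Let φ = ◇◇q. Evaluate φ at each world:
  s0 (successors {s3, s4}): φ is true.
  s1 (successors {s0, s1, s2, s4}): φ is true.
  s2 (successors {s3}): φ is false.
  s3 (successors {s3, s6}): φ is true.
  s4 (successors {s2, s4}): φ is true.
  s5 (successors {s5}): φ is true.
  s6 (successors {s0, s4, s6}): φ is true.
For instance, at s5:
  At s5: ◇◇q requires ◇q at some successor in {s5}.
    ◇q holds at s5, so ◇◇q is true at s5.
      At s5: ◇q requires q at some successor in {s5}.
        q holds at s5, so ◇q is true at s5.
Satisfying worlds: {s0, s1, s3, s4, s5, s6}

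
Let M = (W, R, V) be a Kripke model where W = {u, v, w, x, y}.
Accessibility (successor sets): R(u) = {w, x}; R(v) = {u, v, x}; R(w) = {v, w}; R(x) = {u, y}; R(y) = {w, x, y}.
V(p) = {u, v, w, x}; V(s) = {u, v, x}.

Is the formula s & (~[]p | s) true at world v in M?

Yes

At v: s is true, ~[]p | s is true, so s & (~[]p | s) is true.
  At v: ~[]p is false, s is true, so ~[]p | s is true.
    At v: []p is true, so ~[]p is false.
      At v: []p requires p at every successor {u, v, x}.
        At u: p is true.
        At v: p is true.
        At x: p is true.
      So []p is true at v.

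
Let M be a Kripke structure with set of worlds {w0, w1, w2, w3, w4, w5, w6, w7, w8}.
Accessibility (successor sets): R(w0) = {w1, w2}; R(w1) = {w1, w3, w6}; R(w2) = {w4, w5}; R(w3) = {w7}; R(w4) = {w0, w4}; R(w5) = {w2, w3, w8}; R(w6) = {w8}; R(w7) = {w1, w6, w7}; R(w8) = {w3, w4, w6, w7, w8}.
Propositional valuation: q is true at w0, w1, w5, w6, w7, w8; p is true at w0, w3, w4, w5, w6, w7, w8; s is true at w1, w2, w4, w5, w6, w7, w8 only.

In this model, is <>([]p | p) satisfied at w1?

Yes

At w1: <>([]p | p) requires []p | p at some successor in {w1, w3, w6}.
  []p | p holds at w3, so <>([]p | p) is true at w1.
    At w3: []p is true, p is true, so []p | p is true.
      At w3: []p requires p at every successor {w7}.
        At w7: p is true.
      So []p is true at w3.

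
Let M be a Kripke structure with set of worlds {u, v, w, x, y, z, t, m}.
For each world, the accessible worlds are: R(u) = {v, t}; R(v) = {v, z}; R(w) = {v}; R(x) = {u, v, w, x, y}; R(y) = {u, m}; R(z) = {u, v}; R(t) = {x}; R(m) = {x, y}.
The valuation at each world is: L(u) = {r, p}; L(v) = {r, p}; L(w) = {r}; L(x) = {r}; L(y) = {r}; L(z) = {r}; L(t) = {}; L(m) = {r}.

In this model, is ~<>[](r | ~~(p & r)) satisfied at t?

No

At t: <>[](r | ~~(p & r)) is true, so ~<>[](r | ~~(p & r)) is false.
  At t: <>[](r | ~~(p & r)) requires [](r | ~~(p & r)) at some successor in {x}.
    [](r | ~~(p & r)) holds at x, so <>[](r | ~~(p & r)) is true at t.
      At x: [](r | ~~(p & r)) requires r | ~~(p & r) at every successor {u, v, w, x, y}.
        At u: r | ~~(p & r) is true.
        At v: r | ~~(p & r) is true.
        At w: r | ~~(p & r) is true.
        At x: r | ~~(p & r) is true.
        At y: r | ~~(p & r) is true.
      So [](r | ~~(p & r)) is true at x.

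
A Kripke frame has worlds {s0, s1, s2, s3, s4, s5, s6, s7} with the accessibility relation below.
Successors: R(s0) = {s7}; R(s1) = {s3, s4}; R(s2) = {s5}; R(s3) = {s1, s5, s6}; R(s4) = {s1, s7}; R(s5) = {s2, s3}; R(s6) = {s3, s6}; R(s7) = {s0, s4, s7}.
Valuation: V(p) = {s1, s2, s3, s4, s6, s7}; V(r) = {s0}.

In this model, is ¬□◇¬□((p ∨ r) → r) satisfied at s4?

No

Recall that □ψ holds at a world iff ψ holds at every accessible world, and ◇ψ holds iff ψ holds at some accessible world.
At s4: □◇¬□((p ∨ r) → r) is true, so ¬□◇¬□((p ∨ r) → r) is false.
  At s4: □◇¬□((p ∨ r) → r) requires ◇¬□((p ∨ r) → r) at every successor {s1, s7}.
      At s1: ◇¬□((p ∨ r) → r) requires ¬□((p ∨ r) → r) at some successor in {s3, s4}.
        ¬□((p ∨ r) → r) holds at s3, so ◇¬□((p ∨ r) → r) is true at s1.
      At s7: ◇¬□((p ∨ r) → r) requires ¬□((p ∨ r) → r) at some successor in {s0, s4, s7}.
        ¬□((p ∨ r) → r) holds at s0, so ◇¬□((p ∨ r) → r) is true at s7.
  So □◇¬□((p ∨ r) → r) is true at s4.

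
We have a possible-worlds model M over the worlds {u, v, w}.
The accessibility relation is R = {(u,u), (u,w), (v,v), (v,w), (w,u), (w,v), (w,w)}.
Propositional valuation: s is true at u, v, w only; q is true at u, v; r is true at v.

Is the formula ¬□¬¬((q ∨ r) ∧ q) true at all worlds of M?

Yes

Let φ = ¬□¬¬((q ∨ r) ∧ q). Evaluate φ at each world:
  u (successors {u, w}): φ is true.
  v (successors {v, w}): φ is true.
  w (successors {u, v, w}): φ is true.
For instance, at w:
  At w: □¬¬((q ∨ r) ∧ q) is false, so ¬□¬¬((q ∨ r) ∧ q) is true.
    At w: □¬¬((q ∨ r) ∧ q) requires ¬¬((q ∨ r) ∧ q) at every successor {u, v, w}.
      ¬¬((q ∨ r) ∧ q) fails at w, so □¬¬((q ∨ r) ∧ q) is false at w.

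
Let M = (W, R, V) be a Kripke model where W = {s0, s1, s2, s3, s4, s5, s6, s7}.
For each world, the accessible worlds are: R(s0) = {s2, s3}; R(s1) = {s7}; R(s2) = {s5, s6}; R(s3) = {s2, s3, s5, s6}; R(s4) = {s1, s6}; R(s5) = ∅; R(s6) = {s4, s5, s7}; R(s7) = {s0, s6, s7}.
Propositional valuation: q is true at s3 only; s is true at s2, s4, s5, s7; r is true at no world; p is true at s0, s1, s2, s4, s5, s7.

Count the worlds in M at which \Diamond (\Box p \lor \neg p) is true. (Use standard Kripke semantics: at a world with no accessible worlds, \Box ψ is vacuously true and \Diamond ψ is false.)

Recall that \Box ψ holds at a world iff ψ holds at every accessible world, and \Diamond ψ holds iff ψ holds at some accessible world.
Let φ = \Diamond (\Box p \lor \neg p). Evaluate φ at each world:
  s0 (successors {s2, s3}): φ is true.
  s1 (successors {s7}): φ is false.
  s2 (successors {s5, s6}): φ is true.
  s3 (successors {s2, s3, s5, s6}): φ is true.
  s4 (successors {s1, s6}): φ is true.
  s5 (successors ∅): φ is false.
  s6 (successors {s4, s5, s7}): φ is true.
  s7 (successors {s0, s6, s7}): φ is true.
For instance, at s7:
  At s7: \Diamond (\Box p \lor \neg p) requires \Box p \lor \neg p at some successor in {s0, s6, s7}.
    \Box p \lor \neg p holds at s6, so \Diamond (\Box p \lor \neg p) is true at s7.
      At s6: \Box p is true, \neg p is true, so \Box p \lor \neg p is true.
Satisfying worlds: {s0, s2, s3, s4, s6, s7}

6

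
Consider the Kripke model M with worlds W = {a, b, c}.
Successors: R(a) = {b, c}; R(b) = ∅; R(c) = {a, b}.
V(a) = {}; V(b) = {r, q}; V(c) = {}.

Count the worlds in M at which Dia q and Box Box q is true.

Let φ = Dia q and Box Box q. Evaluate φ at each world:
  a (successors {b, c}): φ is false.
  b (successors ∅): φ is false.
  c (successors {a, b}): φ is false.
For instance, at a:
  At a: Dia q is true, Box Box q is false, so Dia q and Box Box q is false.
    At a: Dia q requires q at some successor in {b, c}.
      q holds at b, so Dia q is true at a.
    At a: Box Box q requires Box q at every successor {b, c}.
      Box q fails at c, so Box Box q is false at a.
Satisfying worlds: none.

0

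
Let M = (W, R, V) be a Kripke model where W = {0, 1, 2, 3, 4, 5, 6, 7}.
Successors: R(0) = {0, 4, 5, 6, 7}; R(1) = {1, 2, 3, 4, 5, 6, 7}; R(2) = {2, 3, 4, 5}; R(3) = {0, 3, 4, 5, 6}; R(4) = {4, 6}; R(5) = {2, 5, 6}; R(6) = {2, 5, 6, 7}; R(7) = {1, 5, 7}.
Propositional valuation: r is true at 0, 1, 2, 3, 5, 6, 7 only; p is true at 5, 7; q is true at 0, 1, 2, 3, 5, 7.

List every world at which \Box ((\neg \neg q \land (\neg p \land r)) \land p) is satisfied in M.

Let φ = \Box ((\neg \neg q \land (\neg p \land r)) \land p). Evaluate φ at each world:
  0 (successors {0, 4, 5, 6, 7}): φ is false.
  1 (successors {1, 2, 3, 4, 5, 6, 7}): φ is false.
  2 (successors {2, 3, 4, 5}): φ is false.
  3 (successors {0, 3, 4, 5, 6}): φ is false.
  4 (successors {4, 6}): φ is false.
  5 (successors {2, 5, 6}): φ is false.
  6 (successors {2, 5, 6, 7}): φ is false.
  7 (successors {1, 5, 7}): φ is false.
For instance, at 7:
  At 7: \Box ((\neg \neg q \land (\neg p \land r)) \land p) requires (\neg \neg q \land (\neg p \land r)) \land p at every successor {1, 5, 7}.
    (\neg \neg q \land (\neg p \land r)) \land p fails at 1, so \Box ((\neg \neg q \land (\neg p \land r)) \land p) is false at 7.
Satisfying worlds: none.

none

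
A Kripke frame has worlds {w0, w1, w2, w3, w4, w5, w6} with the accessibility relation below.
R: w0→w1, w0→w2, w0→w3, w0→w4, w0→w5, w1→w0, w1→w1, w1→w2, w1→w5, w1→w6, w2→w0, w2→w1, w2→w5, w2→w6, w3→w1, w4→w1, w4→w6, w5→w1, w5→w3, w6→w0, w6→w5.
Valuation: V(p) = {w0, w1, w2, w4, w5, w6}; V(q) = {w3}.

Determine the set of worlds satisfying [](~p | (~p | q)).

none

Let φ = [](~p | (~p | q)). Evaluate φ at each world:
  w0 (successors {w1, w2, w3, w4, w5}): φ is false.
  w1 (successors {w0, w1, w2, w5, w6}): φ is false.
  w2 (successors {w0, w1, w5, w6}): φ is false.
  w3 (successors {w1}): φ is false.
  w4 (successors {w1, w6}): φ is false.
  w5 (successors {w1, w3}): φ is false.
  w6 (successors {w0, w5}): φ is false.
For instance, at w5:
  At w5: [](~p | (~p | q)) requires ~p | (~p | q) at every successor {w1, w3}.
    ~p | (~p | q) fails at w1, so [](~p | (~p | q)) is false at w5.
Satisfying worlds: none.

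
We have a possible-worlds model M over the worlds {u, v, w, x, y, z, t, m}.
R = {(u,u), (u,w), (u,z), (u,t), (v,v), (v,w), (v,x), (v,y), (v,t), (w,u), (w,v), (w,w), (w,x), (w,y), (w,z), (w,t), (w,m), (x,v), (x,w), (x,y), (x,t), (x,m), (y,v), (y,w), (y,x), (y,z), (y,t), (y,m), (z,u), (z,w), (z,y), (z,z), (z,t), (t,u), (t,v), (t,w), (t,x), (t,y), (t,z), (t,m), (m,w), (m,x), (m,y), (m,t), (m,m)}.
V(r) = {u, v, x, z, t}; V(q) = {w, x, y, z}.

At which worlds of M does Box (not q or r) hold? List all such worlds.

Let φ = Box (not q or r). Evaluate φ at each world:
  u (successors {u, w, z, t}): φ is false.
  v (successors {v, w, x, y, t}): φ is false.
  w (successors {u, v, w, x, y, z, t, m}): φ is false.
  x (successors {v, w, y, t, m}): φ is false.
  y (successors {v, w, x, z, t, m}): φ is false.
  z (successors {u, w, y, z, t}): φ is false.
  t (successors {u, v, w, x, y, z, m}): φ is false.
  m (successors {w, x, y, t, m}): φ is false.
For instance, at t:
  At t: Box (not q or r) requires not q or r at every successor {u, v, w, x, y, z, m}.
    not q or r fails at w, so Box (not q or r) is false at t.
Satisfying worlds: none.

none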